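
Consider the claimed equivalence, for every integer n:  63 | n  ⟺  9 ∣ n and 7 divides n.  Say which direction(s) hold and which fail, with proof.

[⇒] If 63 ∣ n, write n = 63q. Since 63 = 7·9, n = 9·(7q), so 9 ∣ n; and since 63 = 9·7, n = 7·(9q), so 7 ∣ n.

[⇐] Suppose 9 ∣ n and 7 ∣ n. Any common multiple of 9 and 7 is a multiple of their lcm; here gcd(9, 7) = 1, so lcm(9, 7) = 9·7 = 63, so 63 ∣ n.

Equivalent; both directions hold.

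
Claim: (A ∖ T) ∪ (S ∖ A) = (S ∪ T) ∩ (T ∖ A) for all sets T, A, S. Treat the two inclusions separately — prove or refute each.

(⊆) This inclusion fails. Take T = ∅, A = {1}, S = ∅; then 1 ∈ (A ∖ T) ∪ (S ∖ A) but 1 ∉ (S ∪ T) ∩ (T ∖ A).

(⊇) This inclusion fails. Take T = {1}, A = ∅, S = ∅; then 1 ∈ (S ∪ T) ∩ (T ∖ A) but 1 ∉ (A ∖ T) ∪ (S ∖ A).

Both inclusions fail.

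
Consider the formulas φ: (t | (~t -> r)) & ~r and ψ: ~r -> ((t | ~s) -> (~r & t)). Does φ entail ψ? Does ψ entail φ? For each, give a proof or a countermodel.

(⟹) Assume the antecedent. If r is true, the antecedent cannot hold. If r is false, the antecedent forces (r = F, s = F, t = T) or (r = F, s = T, t = T), and ~r -> ((t | ~s) -> (~r & t)) holds there. Either way ~r -> ((t | ~s) -> (~r & t)) holds.

(⟸) This fails. Under r = T, s = F, t = F, the left side is false but the right side is true.

Only the forward implication holds.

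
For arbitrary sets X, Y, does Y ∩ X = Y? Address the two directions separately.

(⊆) Let x ∈ Y ∩ X. Then x ∈ X ∩ Y, from which x ∈ Y.

(⊇) This inclusion fails. Take X = ∅, Y = {1}; then 1 ∈ Y but 1 ∉ Y ∩ X.

(⊆) holds; (⊇) fails.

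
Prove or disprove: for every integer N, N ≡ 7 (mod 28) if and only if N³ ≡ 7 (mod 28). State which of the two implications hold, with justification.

The biconditional holds.

(⇒) Suppose N ≡ 7 (mod 28). Write N = 28j + 7. Then (28j + 7)³ = 21952j³ + 16464j² + 4116j + 343 = 28(784j³ + 588j² + 147j + 12) + 7, so N³ ≡ 7 (mod 28).

(⇐) Conversely, suppose N³ ≡ 7 (mod 28). The only residue r in {0, …, 27} with r³ ≡ 7 (mod 28) is r = 7, so N ≡ 7 (mod 28).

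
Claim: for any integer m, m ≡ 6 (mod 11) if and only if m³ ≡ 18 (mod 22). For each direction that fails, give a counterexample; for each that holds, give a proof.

Only the converse holds.

(→) This fails: take m = 17. Then 17 ≡ 6 (mod 11), but 17³ = 4913 ≡ 7 (mod 22), not 18.

(←) Conversely, the residues r modulo 22 with r³ ≡ 18 (mod 22) are exactly {6}, and each is ≡ 6 (mod 11).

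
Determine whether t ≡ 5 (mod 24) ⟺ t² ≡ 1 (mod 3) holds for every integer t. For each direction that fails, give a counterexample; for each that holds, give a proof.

(⇒) holds; (⇐) fails.

[⇒] Suppose t ≡ 5 (mod 24). Then t² ≡ 5² = 25 (mod 24), and since 3 ∣ 24, also t² ≡ 1 (mod 3).

[⇐] This fails: take t = 1. Then 1² = 1 ≡ 1 (mod 3), yet 1 ≡ 1 (mod 24), not 5.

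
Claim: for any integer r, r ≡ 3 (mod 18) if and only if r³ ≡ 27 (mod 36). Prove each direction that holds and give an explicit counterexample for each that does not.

Neither implication holds.

Forward direction. This fails: take r = 21. Then 21 ≡ 3 (mod 18), but 21³ = 9261 ≡ 9 (mod 36), not 27.

Converse. This fails: take r = 15. Then 15³ = 3375 ≡ 27 (mod 36), yet 15 ≡ 15 (mod 18), not 3.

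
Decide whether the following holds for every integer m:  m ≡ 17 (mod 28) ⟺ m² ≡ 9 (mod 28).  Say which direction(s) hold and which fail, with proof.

Forward direction. Suppose m ≡ 17 (mod 28). Write m = 28j + 17. Then (28j + 17)² = 784j² + 952j + 289 = 28(28j² + 34j + 10) + 9, so m² ≡ 9 (mod 28).

Converse. This fails: take m = 3. Then 3² = 9 ≡ 9 (mod 28), yet 3 ≡ 3 (mod 28), not 17.

Only the forward direction holds.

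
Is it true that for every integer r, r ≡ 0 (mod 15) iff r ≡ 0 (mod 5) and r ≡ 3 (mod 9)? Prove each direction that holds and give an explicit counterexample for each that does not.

Forward direction. This fails: r = 0 gives 0 ≡ 0 (mod 15) but 0 ≡ 0 (mod 9), so the conjunction on the right does not hold.

Converse. If r ≡ 0 (mod 5) and r ≡ 3 (mod 9), then by the Chinese remainder theorem r ≡ 30 (mod 45). Since 30 ≡ 0 (mod 15) and 15 ∣ 45, we get r ≡ 0 (mod 15).

(⇒) fails; (⇐) holds.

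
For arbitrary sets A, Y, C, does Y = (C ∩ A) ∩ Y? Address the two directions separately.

(⊆) fails; (⊇) holds.

(⟹) This inclusion fails. Take A = ∅, Y = {1}, C = ∅; then 1 ∈ Y but 1 ∉ (C ∩ A) ∩ Y.

(⟸) Let x ∈ (C ∩ A) ∩ Y. Then x ∈ A ∩ Y ∩ C, from which x ∈ Y.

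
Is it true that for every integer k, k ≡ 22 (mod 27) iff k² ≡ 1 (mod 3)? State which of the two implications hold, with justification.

The forward direction holds; the converse fails.

[⇐] This fails: take k = 1. Then 1² = 1 ≡ 1 (mod 3), yet 1 ≡ 1 (mod 27), not 22.

[⇒] Suppose k ≡ 22 (mod 27). Then k² ≡ 22² = 484 (mod 27), and since 3 ∣ 27, also k² ≡ 1 (mod 3).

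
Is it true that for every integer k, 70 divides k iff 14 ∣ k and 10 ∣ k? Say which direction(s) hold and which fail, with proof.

(⟹) If 70 ∣ k, write k = 70q. Since 70 = 5·14, k = 14·(5q), so 14 ∣ k; and since 70 = 7·10, k = 10·(7q), so 10 ∣ k.

(⟸) Suppose 14 ∣ k and 10 ∣ k. Any common multiple of 14 and 10 is a multiple of their lcm; here lcm(14, 10) = 14·10/gcd(14, 10) = 140/2 = 70, so 70 ∣ k.

The biconditional holds.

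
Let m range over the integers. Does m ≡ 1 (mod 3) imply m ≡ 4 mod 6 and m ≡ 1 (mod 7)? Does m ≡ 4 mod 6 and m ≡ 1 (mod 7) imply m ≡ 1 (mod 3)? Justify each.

Not equivalent: only (⇐) holds.

(⟹) This fails: m = 1 gives 1 ≡ 1 (mod 3) but 1 ≡ 1 (mod 6), so the conjunction on the right does not hold.

(⟸) Conversely, if m ≡ 4 (mod 6) and m ≡ 1 (mod 7), then by the Chinese remainder theorem m ≡ 22 (mod 42). Since 22 ≡ 1 (mod 3) and 3 ∣ 42, we get m ≡ 1 (mod 3).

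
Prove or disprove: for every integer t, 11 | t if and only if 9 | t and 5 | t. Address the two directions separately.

Neither implication holds.

[⇒] This fails: take t = 11. Certainly 11 ∣ 11, but 9 ∤ 11.

[⇐] This fails: take t = 45. Both 9 ∣ 45 and 5 ∣ 45, yet 45 is not a multiple of 11 (since 45 = 4·11 + 1), so 11 ∤ 45.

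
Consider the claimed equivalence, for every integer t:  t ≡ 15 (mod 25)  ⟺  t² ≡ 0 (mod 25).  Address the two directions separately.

(⇒) holds; (⇐) fails.

Forward direction. Suppose t ≡ 15 (mod 25). Write t = 25j + 15. Then (25j + 15)² = 625j² + 750j + 225 = 25(25j² + 30j + 9) + 0, so t² ≡ 0 (mod 25).

Converse. This fails: take t = 0. Then 0² = 0 ≡ 0 (mod 25), yet 0 ≡ 0 (mod 25), not 15.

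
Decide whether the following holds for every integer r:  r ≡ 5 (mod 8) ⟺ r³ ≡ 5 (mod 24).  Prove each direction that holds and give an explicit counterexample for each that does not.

(→) This fails: take r = 13. Then 13 ≡ 5 (mod 8), but 13³ = 2197 ≡ 13 (mod 24), not 5.

(←) Conversely, the residues r modulo 24 with r³ ≡ 5 (mod 24) are exactly {5}, and each is ≡ 5 (mod 8).

Only the converse holds.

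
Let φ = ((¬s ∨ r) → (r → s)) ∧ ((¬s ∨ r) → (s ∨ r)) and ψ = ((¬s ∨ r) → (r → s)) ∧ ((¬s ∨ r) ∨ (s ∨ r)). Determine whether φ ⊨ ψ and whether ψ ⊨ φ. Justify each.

Only the forward direction holds.

[⇒] Assume the antecedent. If s is true, the consequent reduces to true regardless of the other variables. If s is false, the antecedent cannot hold. Either way the consequent holds.

[⇐] This fails. Under s = F, r = F, the left side is false but the right side is true.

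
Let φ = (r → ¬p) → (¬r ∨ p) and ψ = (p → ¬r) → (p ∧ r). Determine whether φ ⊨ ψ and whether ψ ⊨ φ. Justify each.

Forward direction. This fails. Under r = F, p = F, the left side is true but the right side is false.

Converse. Assume the antecedent. If r is true, the antecedent forces (r = T, p = T), and (r → ¬p) → (¬r ∨ p) holds there. If r is false, the antecedent cannot hold. Either way (r → ¬p) → (¬r ∨ p) holds.

(⇒) fails; (⇐) holds.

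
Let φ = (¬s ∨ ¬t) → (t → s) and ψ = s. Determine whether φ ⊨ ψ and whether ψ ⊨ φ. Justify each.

Converse. Assume the antecedent. If t is true, the antecedent forces (t = T, s = T), and (¬s ∨ ¬t) → (t → s) holds there. If t is false, (¬s ∨ ¬t) → (t → s) reduces to true regardless of the other variables. Either way (¬s ∨ ¬t) → (t → s) holds.

Forward direction. This fails. Under t = F, s = F, the left side is true but the right side is false.

(⇒) fails; (⇐) holds.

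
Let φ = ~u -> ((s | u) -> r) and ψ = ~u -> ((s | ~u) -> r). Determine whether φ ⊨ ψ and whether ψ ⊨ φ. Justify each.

Only the converse holds.

[⇒] This fails. Under u = F, r = F, s = F, the left side is true but the right side is false.

[⇐] Assume the antecedent. If u is true, ~u -> ((s | u) -> r) reduces to true regardless of the other variables. If u is false, the antecedent forces (u = F, r = T, s = F) or (u = F, r = T, s = T), and ~u -> ((s | u) -> r) holds there. Either way ~u -> ((s | u) -> r) holds.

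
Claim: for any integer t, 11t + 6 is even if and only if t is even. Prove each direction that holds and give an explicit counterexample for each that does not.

The biconditional holds.

[⇒] Suppose 11t + 6 is even. Since 11 is odd, 11t and t have the same parity, so 11t + 6 ≡ t + 6 (mod 2). As 6 is even, 11t + 6 is even exactly when t is even. Thus t is even.

[⇐] Conversely, suppose t is even; write t = 2j. Then 11t + 6 = 11·(2j) + 6 = 2·11j + 6, which is even.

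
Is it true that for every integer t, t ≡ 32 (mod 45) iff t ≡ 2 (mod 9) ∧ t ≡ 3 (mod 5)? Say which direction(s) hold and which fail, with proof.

(→) This fails: t = 32 gives 32 ≡ 32 (mod 45) but 32 ≡ 5 (mod 9), so the conjunction on the right does not hold.

(←) This fails: t = 38 satisfies both congruences on the right (38 ≡ 2 mod 9 and 38 ≡ 3 mod 5) yet 38 ≡ 38 (mod 45), not 32.

(⇒) fails and (⇐) fails.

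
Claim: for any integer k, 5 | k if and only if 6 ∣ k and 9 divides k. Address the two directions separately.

(⟹) This fails: take k = 5. Certainly 5 ∣ 5, but 6 ∤ 5.

(⟸) This fails: take k = 18. Both 6 ∣ 18 and 9 ∣ 18, yet 18 is not a multiple of 5 (since 18 = 3·5 + 3), so 5 ∤ 18.

Both directions fail.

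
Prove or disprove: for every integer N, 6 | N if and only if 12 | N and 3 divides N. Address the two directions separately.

Not equivalent: only (⇐) holds.

Forward direction. This fails: take N = 6. Certainly 6 ∣ 6, but 12 ∤ 6.

Converse. Suppose 12 ∣ N and 3 ∣ N. Any common multiple of 12 and 3 is a multiple of their lcm; here lcm(12, 3) = 12·3/gcd(12, 3) = 36/3 = 12, so 12 ∣ N. Since 6 ∣ 12, it follows that 6 ∣ N.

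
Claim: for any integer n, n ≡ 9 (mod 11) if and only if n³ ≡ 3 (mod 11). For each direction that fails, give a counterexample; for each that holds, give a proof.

(⇒) Suppose n ≡ 9 (mod 11). Write n = 11j + 9. Then (11j + 9)³ = 1331j³ + 3267j² + 2673j + 729 = 11(121j³ + 297j² + 243j + 66) + 3, so n³ ≡ 3 (mod 11).

(⇐) Conversely, suppose n³ ≡ 3 (mod 11). The only residue r in {0, …, 10} with r³ ≡ 3 (mod 11) is r = 9, so n ≡ 9 (mod 11).

Equivalent; both directions hold.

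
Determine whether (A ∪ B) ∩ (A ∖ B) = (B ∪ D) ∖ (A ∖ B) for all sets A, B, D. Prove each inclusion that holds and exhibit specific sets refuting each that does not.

Neither inclusion holds.

(⊆) This inclusion fails. Take A = {1}, B = ∅, D = ∅; then 1 ∈ (A ∪ B) ∩ (A ∖ B) but 1 ∉ (B ∪ D) ∖ (A ∖ B).

(⊇) This inclusion fails. Take A = ∅, B = {1}, D = ∅; then 1 ∈ (B ∪ D) ∖ (A ∖ B) but 1 ∉ (A ∪ B) ∩ (A ∖ B).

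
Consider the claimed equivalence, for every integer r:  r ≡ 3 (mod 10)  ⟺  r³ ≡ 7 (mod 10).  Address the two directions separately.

Both implications hold.

(⇒) Suppose r ≡ 3 (mod 10). Write r = 10j + 3. Then (10j + 3)³ = 1000j³ + 900j² + 270j + 27 = 10(100j³ + 90j² + 27j + 2) + 7, so r³ ≡ 7 (mod 10).

(⇐) For the converse, argue contrapositively. If r ≢ 3 (mod 10), then r is congruent to one of 0, 1, 2, 4, 5, 6, 7, 8, 9 modulo 10, and these give r³ ≡ 0, 1, 8, 4, 5, 6, 3, 2, 9 respectively — never 7.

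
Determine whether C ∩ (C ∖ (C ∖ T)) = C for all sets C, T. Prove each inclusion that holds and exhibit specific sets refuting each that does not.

(⊆) holds; (⊇) fails.

(⊇) This inclusion fails. Take C = {1}, T = ∅; then 1 ∈ C but 1 ∉ C ∩ (C ∖ (C ∖ T)).

(⊆) Let x ∈ C ∩ (C ∖ (C ∖ T)). Then x ∈ C ∩ T, from which x ∈ C.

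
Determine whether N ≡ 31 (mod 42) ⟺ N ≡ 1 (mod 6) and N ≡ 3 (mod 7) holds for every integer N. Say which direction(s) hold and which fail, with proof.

Both directions hold.

(⟹) Suppose N ≡ 31 (mod 42); write N = 42j + 31. Since 6 ∣ 42, reducing mod 6 gives N ≡ 31 ≡ 1 (mod 6); since 7 ∣ 42, reducing mod 7 gives N ≡ 31 ≡ 3 (mod 7).

(⟸) Conversely, if N ≡ 1 (mod 6) and N ≡ 3 (mod 7), then by the Chinese remainder theorem N ≡ 31 (mod 42). This is exactly N ≡ 31 (mod 42).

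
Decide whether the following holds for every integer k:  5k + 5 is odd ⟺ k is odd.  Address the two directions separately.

(⇒) fails and (⇐) fails.

[⇒] This fails: k = 6 gives 5k + 5 = 35, which is odd, but 6 is even, not odd.

[⇐] This also fails: k = 3 is odd, but 5k + 5 = 20 is even, not odd.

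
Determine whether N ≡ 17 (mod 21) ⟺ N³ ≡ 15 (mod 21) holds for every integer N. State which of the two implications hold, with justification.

[⇒] This fails: take N = 17. Then 17 ≡ 17 (mod 21), but 17³ = 4913 ≡ 20 (mod 21), not 15.

[⇐] This fails: take N = 9. Then 9³ = 729 ≡ 15 (mod 21), yet 9 ≡ 9 (mod 21), not 17.

Neither direction holds.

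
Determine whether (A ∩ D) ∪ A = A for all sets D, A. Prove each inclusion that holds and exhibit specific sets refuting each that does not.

Both inclusions hold; the sets are equal.

(⟹) Let x ∈ (A ∩ D) ∪ A. Then either x ∈ A and x ∉ D; or x ∈ D ∩ A. In each case x ∈ A, so (A ∩ D) ∪ A ⊆ A.

(⟸) Let x ∈ A. Then either x ∈ A and x ∉ D; or x ∈ D ∩ A. In each case x ∈ (A ∩ D) ∪ A, so A ⊆ (A ∩ D) ∪ A.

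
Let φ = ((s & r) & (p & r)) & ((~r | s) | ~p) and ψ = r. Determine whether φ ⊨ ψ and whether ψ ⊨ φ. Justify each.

[⇐] This fails. Under p = F, s = F, r = T, the left side is false but the right side is true.

[⇒] Assume the antecedent. If p is true, the antecedent forces (p = T, s = T, r = T), and r holds there. If p is false, the antecedent cannot hold. Either way r holds.

Not equivalent: only (⇒) holds.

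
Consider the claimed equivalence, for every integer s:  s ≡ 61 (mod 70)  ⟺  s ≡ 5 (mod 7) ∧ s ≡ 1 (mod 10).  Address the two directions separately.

(→) Suppose s ≡ 61 (mod 70); write s = 70j + 61. Since 7 ∣ 70, reducing mod 7 gives s ≡ 61 ≡ 5 (mod 7); since 10 ∣ 70, reducing mod 10 gives s ≡ 61 ≡ 1 (mod 10).

(←) Conversely, if s ≡ 5 (mod 7) and s ≡ 1 (mod 10), then by the Chinese remainder theorem s ≡ 61 (mod 70). This is exactly s ≡ 61 (mod 70).

Both directions hold; the statement is true.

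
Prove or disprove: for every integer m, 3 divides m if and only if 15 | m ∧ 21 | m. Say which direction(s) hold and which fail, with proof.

[⇒] This fails: take m = 3. Certainly 3 ∣ 3, but 15 ∤ 3.

[⇐] Suppose 15 ∣ m and 21 ∣ m. Any common multiple of 15 and 21 is a multiple of their lcm; here lcm(15, 21) = 15·21/gcd(15, 21) = 315/3 = 105, so 105 ∣ m. Since 3 ∣ 105, it follows that 3 ∣ m.

(⇒) fails; (⇐) holds.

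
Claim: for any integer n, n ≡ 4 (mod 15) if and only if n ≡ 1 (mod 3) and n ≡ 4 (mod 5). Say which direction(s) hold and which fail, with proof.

(⟹) Suppose n ≡ 4 (mod 15); write n = 15j + 4. Since 3 ∣ 15, reducing mod 3 gives n ≡ 4 ≡ 1 (mod 3); since 5 ∣ 15, reducing mod 5 gives n ≡ 4 (mod 5).

(⟸) Conversely, if n ≡ 1 (mod 3) and n ≡ 4 (mod 5), then by the Chinese remainder theorem n ≡ 4 (mod 15). This is exactly n ≡ 4 (mod 15).

Equivalent; both directions hold.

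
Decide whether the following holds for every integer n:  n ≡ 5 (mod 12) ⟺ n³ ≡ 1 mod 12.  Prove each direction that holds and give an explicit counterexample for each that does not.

Neither implication holds.

(→) This fails: take n = 5. Then 5 ≡ 5 (mod 12), but 5³ = 125 ≡ 5 (mod 12), not 1.

(←) This fails: take n = 1. Then 1³ = 1 ≡ 1 (mod 12), yet 1 ≡ 1 (mod 12), not 5.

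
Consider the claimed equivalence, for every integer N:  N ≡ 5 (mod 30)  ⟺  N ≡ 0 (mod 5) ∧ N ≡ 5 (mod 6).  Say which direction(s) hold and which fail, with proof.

Both implications hold.

(⟸) If N ≡ 0 (mod 5) and N ≡ 5 (mod 6), then by the Chinese remainder theorem N ≡ 5 (mod 30). This is exactly N ≡ 5 (mod 30).

(⟹) Suppose N ≡ 5 (mod 30); write N = 30j + 5. Since 5 ∣ 30, reducing mod 5 gives N ≡ 5 ≡ 0 (mod 5); since 6 ∣ 30, reducing mod 6 gives N ≡ 5 (mod 6).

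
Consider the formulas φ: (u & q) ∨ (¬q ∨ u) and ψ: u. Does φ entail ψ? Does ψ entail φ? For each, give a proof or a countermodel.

[⇐] Assume the antecedent. If u is true, (u & q) ∨ (¬q ∨ u) reduces to true regardless of the other variables. If u is false, the antecedent cannot hold. Either way (u & q) ∨ (¬q ∨ u) holds.

[⇒] This fails. Under u = F, q = F, the left side is true but the right side is false.

Only the converse holds.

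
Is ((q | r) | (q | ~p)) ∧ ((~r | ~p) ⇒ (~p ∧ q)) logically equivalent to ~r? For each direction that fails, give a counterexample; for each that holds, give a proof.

Neither direction holds.

Forward direction. This fails. Under p = T, r = T, q = F, the left side is true but the right side is false.

Converse. This fails. Under p = F, r = F, q = F, the left side is false but the right side is true.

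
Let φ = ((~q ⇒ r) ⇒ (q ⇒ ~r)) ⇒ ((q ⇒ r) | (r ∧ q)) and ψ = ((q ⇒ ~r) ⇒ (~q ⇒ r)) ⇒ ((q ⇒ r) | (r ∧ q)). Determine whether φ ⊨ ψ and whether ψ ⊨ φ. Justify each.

(←) Assume the antecedent. If q is true, the antecedent forces (q = T, r = T), and the consequent holds there. If q is false, the consequent reduces to true regardless of the other variables. Either way the consequent holds.

(→) Assume the antecedent. If q is true, the antecedent forces (q = T, r = T), and the consequent holds there. If q is false, the consequent reduces to true regardless of the other variables. Either way the consequent holds.

Both directions hold.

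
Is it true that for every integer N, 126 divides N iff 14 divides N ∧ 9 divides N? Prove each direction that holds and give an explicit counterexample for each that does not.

Both implications hold.

(⇒) If 126 ∣ N, write N = 126q. Since 126 = 9·14, N = 14·(9q), so 14 ∣ N; and since 126 = 14·9, N = 9·(14q), so 9 ∣ N.

(⇐) Suppose 14 ∣ N and 9 ∣ N. Any common multiple of 14 and 9 is a multiple of their lcm; here gcd(14, 9) = 1, so lcm(14, 9) = 14·9 = 126, so 126 ∣ N.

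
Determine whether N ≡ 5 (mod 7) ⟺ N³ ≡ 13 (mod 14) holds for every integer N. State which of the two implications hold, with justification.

[⇒] This fails: take N = 12. Then 12 ≡ 5 (mod 7), but 12³ = 1728 ≡ 6 (mod 14), not 13.

[⇐] This fails: take N = 3. Then 3³ = 27 ≡ 13 (mod 14), yet 3 ≡ 3 (mod 7), not 5.

(⇒) fails and (⇐) fails.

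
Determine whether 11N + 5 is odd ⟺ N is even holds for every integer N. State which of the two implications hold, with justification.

Both directions hold.

(←) Suppose N is even; write N = 2j. Then 11N + 5 = 11·(2j) + 5 = 2·11j + 5, which is odd.

(→) Suppose 11N + 5 is odd. Since 11 is odd, 11N and N have the same parity, so 11N + 5 ≡ N + 5 (mod 2). As 5 is odd, 11N + 5 is odd exactly when N is even. Thus N is even.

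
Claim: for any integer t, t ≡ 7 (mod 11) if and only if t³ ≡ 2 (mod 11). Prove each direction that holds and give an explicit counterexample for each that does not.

[⇒] Suppose t ≡ 7 (mod 11). Write t = 11j + 7. Then (11j + 7)³ = 1331j³ + 2541j² + 1617j + 343 = 11(121j³ + 231j² + 147j + 31) + 2, so t³ ≡ 2 (mod 11).

[⇐] Conversely, suppose t³ ≡ 2 (mod 11). The only residue r in {0, …, 10} with r³ ≡ 2 (mod 11) is r = 7, so t ≡ 7 (mod 11).

The biconditional holds.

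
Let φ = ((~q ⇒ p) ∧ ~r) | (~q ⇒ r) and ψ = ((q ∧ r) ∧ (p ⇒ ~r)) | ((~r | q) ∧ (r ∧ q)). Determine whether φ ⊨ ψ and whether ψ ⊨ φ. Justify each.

Only the reverse direction holds.

(⟹) This fails. Under p = T, q = F, r = F, the left side is true but the right side is false.

(⟸) Assume the antecedent. If p is true, ((~q ⇒ p) ∧ ~r) | (~q ⇒ r) reduces to true regardless of the other variables. If p is false, the antecedent forces (p = F, q = T, r = T), and ((~q ⇒ p) ∧ ~r) | (~q ⇒ r) holds there. Either way ((~q ⇒ p) ∧ ~r) | (~q ⇒ r) holds.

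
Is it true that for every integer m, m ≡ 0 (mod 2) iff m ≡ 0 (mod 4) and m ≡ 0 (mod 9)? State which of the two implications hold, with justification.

(⇒) fails; (⇐) holds.

Forward direction. This fails: m = 32 gives 32 ≡ 0 (mod 2) but 32 ≡ 5 (mod 9), so the conjunction on the right does not hold.

Converse. If m ≡ 0 (mod 4) and m ≡ 0 (mod 9), then by the Chinese remainder theorem m ≡ 0 (mod 36). Since 0 ≡ 0 (mod 2) and 2 ∣ 36, we get m ≡ 0 (mod 2).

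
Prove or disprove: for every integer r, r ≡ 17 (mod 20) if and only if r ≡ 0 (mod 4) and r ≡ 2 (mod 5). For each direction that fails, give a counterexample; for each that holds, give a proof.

Both directions fail.

(→) This fails: r = 17 gives 17 ≡ 17 (mod 20) but 17 ≡ 1 (mod 4), so the conjunction on the right does not hold.

(←) This fails: r = 12 satisfies both congruences on the right (12 ≡ 0 mod 4 and 12 ≡ 2 mod 5) yet 12 ≡ 12 (mod 20), not 17.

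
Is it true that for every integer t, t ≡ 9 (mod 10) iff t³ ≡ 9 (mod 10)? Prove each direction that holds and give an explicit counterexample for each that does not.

(⟹) Suppose t ≡ 9 (mod 10). Write t = 10j + 9. Then (10j + 9)³ = 1000j³ + 2700j² + 2430j + 729 = 10(100j³ + 270j² + 243j + 72) + 9, so t³ ≡ 9 (mod 10).

(⟸) Conversely, suppose t³ ≡ 9 (mod 10). The only residue r in {0, …, 9} with r³ ≡ 9 (mod 10) is r = 9, so t ≡ 9 (mod 10).

Both implications hold.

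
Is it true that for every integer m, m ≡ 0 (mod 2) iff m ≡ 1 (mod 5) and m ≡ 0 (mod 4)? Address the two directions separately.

(⟸) If m ≡ 1 (mod 5) and m ≡ 0 (mod 4), then by the Chinese remainder theorem m ≡ 16 (mod 20). Since 16 ≡ 0 (mod 2) and 2 ∣ 20, we get m ≡ 0 (mod 2).

(⟹) This fails: m = 0 gives 0 ≡ 0 (mod 2) but 0 ≡ 0 (mod 5), so the conjunction on the right does not hold.

Not equivalent: only (⇐) holds.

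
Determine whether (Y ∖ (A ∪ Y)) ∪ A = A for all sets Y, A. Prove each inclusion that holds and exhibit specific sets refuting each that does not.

Forward inclusion. Let x ∈ (Y ∖ (A ∪ Y)) ∪ A. Then either x ∈ A and x ∉ Y; or x ∈ Y ∩ A. In each case x ∈ A, so (Y ∖ (A ∪ Y)) ∪ A ⊆ A.

Reverse inclusion. Let x ∈ A. Then either x ∈ A and x ∉ Y; or x ∈ Y ∩ A. In each case x ∈ (Y ∖ (A ∪ Y)) ∪ A, so A ⊆ (Y ∖ (A ∪ Y)) ∪ A.

Both inclusions hold; the sets are equal.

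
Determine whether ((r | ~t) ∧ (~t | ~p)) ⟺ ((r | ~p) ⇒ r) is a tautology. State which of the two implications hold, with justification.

(⇒) This fails. Under r = F, p = F, t = F, the left side is true but the right side is false.

(⇐) This fails. Under r = F, p = T, t = T, the left side is false but the right side is true.

(⇒) fails and (⇐) fails.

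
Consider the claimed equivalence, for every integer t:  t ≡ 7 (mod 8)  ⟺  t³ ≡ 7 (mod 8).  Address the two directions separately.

The biconditional holds.

(→) Suppose t ≡ 7 (mod 8). Write t = 8j + 7. Then (8j + 7)³ = 512j³ + 1344j² + 1176j + 343 = 8(64j³ + 168j² + 147j + 42) + 7, so t³ ≡ 7 (mod 8).

(←) For the converse, argue contrapositively. If t ≢ 7 (mod 8), then t is congruent to one of 0, 1, 2, 3, 4, 5, 6 modulo 8, and these give t³ ≡ 0, 1, 0, 3, 0, 5, 0 respectively — never 7.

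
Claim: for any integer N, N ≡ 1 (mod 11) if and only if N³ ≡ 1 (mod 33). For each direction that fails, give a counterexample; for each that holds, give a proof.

Not equivalent: only (⇐) holds.

(⇐) The residues r modulo 33 with r³ ≡ 1 (mod 33) are exactly {1}, and each is ≡ 1 (mod 11).

(⇒) This fails: take N = 12. Then 12 ≡ 1 (mod 11), but 12³ = 1728 ≡ 12 (mod 33), not 1.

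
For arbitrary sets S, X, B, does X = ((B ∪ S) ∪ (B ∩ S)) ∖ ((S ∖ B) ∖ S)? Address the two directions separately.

Neither inclusion holds.

Forward inclusion. This inclusion fails. Take S = ∅, X = {1}, B = ∅; then 1 ∈ X but 1 ∉ ((B ∪ S) ∪ (B ∩ S)) ∖ ((S ∖ B) ∖ S).

Reverse inclusion. This inclusion fails. Take S = {1}, X = ∅, B = ∅; then 1 ∈ ((B ∪ S) ∪ (B ∩ S)) ∖ ((S ∖ B) ∖ S) but 1 ∉ X.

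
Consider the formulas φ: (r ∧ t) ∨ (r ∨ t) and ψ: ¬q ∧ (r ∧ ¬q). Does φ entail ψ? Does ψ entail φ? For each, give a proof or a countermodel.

(⟹) This fails. Under t = T, q = F, r = F, the left side is true but the right side is false.

(⟸) Assume the antecedent. If t is true, (r ∧ t) ∨ (r ∨ t) reduces to true regardless of the other variables. If t is false, the antecedent forces (t = F, q = F, r = T), and (r ∧ t) ∨ (r ∨ t) holds there. Either way (r ∧ t) ∨ (r ∨ t) holds.

The forward direction fails; the converse holds.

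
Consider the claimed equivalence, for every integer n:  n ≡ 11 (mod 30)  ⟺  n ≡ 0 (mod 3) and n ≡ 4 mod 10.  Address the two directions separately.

(⇒) fails and (⇐) fails.

(⟹) This fails: n = 11 gives 11 ≡ 11 (mod 30) but 11 ≡ 2 (mod 3), so the conjunction on the right does not hold.

(⟸) This fails: n = 24 satisfies both congruences on the right (24 ≡ 0 mod 3 and 24 ≡ 4 mod 10) yet 24 ≡ 24 (mod 30), not 11.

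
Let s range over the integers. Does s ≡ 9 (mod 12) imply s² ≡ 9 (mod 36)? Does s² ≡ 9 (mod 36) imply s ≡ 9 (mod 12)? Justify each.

(→) Suppose s ≡ 9 (mod 12). Working modulo 36, s ∈ {9, 21, 33}; for each such r, r² ≡ 9 (mod 36).

(←) This fails: take s = 3. Then 3² = 9 ≡ 9 (mod 36), yet 3 ≡ 3 (mod 12), not 9.

Only the forward implication holds.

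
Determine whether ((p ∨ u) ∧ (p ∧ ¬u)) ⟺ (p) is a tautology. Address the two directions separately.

The forward direction holds; the converse fails.

Forward direction. Assume the antecedent. If u is true, the antecedent cannot hold. If u is false, the antecedent forces (u = F, p = T), and p holds there. Either way p holds.

Converse. This fails. Under u = T, p = T, the left side is false but the right side is true.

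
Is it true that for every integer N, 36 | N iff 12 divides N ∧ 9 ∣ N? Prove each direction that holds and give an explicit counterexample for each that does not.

Equivalent; both directions hold.

Converse. Suppose 12 ∣ N and 9 ∣ N. Any common multiple of 12 and 9 is a multiple of their lcm; here lcm(12, 9) = 12·9/gcd(12, 9) = 108/3 = 36, so 36 ∣ N.

Forward direction. If 36 ∣ N, write N = 36q. Since 36 = 3·12, N = 12·(3q), so 12 ∣ N; and since 36 = 4·9, N = 9·(4q), so 9 ∣ N.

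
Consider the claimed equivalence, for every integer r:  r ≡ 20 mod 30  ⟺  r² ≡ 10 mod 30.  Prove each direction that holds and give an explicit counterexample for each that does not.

Only the forward implication holds.

[⇒] Suppose r ≡ 20 mod 30. Write r = 30j + 20. Then (30j + 20)² = 900j² + 1200j + 400 = 30(30j² + 40j + 13) + 10, so r² ≡ 10 (mod 30).

[⇐] This fails: take r = 10. Then 10² = 100 ≡ 10 (mod 30), yet 10 ≡ 10 (mod 30), not 20.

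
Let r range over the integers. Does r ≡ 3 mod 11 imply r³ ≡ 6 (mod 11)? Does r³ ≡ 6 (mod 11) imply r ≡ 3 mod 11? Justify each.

Neither implication holds.

(→) This fails: take r = 3. Then 3 ≡ 3 (mod 11), but 3³ = 27 ≡ 5 (mod 11), not 6.

(←) This fails: take r = 8. Then 8³ = 512 ≡ 6 (mod 11), yet 8 ≡ 8 (mod 11), not 3.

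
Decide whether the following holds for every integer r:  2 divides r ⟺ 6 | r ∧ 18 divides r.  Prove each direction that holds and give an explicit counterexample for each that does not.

Forward direction. This fails: take r = 2. Certainly 2 ∣ 2, but 6 ∤ 2.

Converse. Suppose 6 ∣ r and 18 ∣ r. Any common multiple of 6 and 18 is a multiple of their lcm; here lcm(6, 18) = 6·18/gcd(6, 18) = 108/6 = 18, so 18 ∣ r. Since 2 ∣ 18, it follows that 2 ∣ r.

Not equivalent: only (⇐) holds.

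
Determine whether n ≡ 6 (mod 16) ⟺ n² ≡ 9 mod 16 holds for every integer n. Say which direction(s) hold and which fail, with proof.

(→) This fails: take n = 6. Then 6 ≡ 6 (mod 16), but 6² = 36 ≡ 4 (mod 16), not 9.

(←) This fails: take n = 3. Then 3² = 9 ≡ 9 (mod 16), yet 3 ≡ 3 (mod 16), not 6.

(⇒) fails and (⇐) fails.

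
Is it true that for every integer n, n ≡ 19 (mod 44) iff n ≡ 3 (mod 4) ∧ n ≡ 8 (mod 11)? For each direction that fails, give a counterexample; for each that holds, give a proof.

The biconditional holds.

Forward direction. Suppose n ≡ 19 (mod 44); write n = 44j + 19. Since 4 ∣ 44, reducing mod 4 gives n ≡ 19 ≡ 3 (mod 4); since 11 ∣ 44, reducing mod 11 gives n ≡ 19 ≡ 8 (mod 11).

Converse. If n ≡ 3 (mod 4) and n ≡ 8 (mod 11), then by the Chinese remainder theorem n ≡ 19 (mod 44). This is exactly n ≡ 19 (mod 44).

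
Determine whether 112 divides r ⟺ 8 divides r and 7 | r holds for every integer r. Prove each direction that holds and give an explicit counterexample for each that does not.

Only the forward direction holds.

(⟹) If 112 ∣ r, write r = 112q. Since 112 = 14·8, r = 8·(14q), so 8 ∣ r; and since 112 = 16·7, r = 7·(16q), so 7 ∣ r.

(⟸) This fails: take r = 56. Both 8 ∣ 56 and 7 ∣ 56, yet 56 is not a multiple of 112 (since 56 = 0·112 + 56), so 112 ∤ 56.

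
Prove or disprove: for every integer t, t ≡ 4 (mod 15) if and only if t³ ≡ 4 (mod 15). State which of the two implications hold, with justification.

(→) Suppose t ≡ 4 (mod 15). Write t = 15j + 4. Then (15j + 4)³ = 3375j³ + 2700j² + 720j + 64 = 15(225j³ + 180j² + 48j + 4) + 4, so t³ ≡ 4 (mod 15).

(←) Conversely, suppose t³ ≡ 4 (mod 15). The only residue r in {0, …, 14} with r³ ≡ 4 (mod 15) is r = 4, so t ≡ 4 (mod 15).

Both directions hold; the statement is true.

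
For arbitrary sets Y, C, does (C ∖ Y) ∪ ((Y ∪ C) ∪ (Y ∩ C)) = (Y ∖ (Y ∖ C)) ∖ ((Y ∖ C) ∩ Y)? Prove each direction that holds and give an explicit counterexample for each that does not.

Only the reverse inclusion holds.

(⊇) Let x ∈ (Y ∖ (Y ∖ C)) ∖ ((Y ∖ C) ∩ Y). Then x ∈ Y ∩ C, from which x ∈ (C ∖ Y) ∪ ((Y ∪ C) ∪ (Y ∩ C)).

(⊆) This inclusion fails. Take Y = {1}, C = ∅; then 1 ∈ (C ∖ Y) ∪ ((Y ∪ C) ∪ (Y ∩ C)) but 1 ∉ (Y ∖ (Y ∖ C)) ∖ ((Y ∖ C) ∩ Y).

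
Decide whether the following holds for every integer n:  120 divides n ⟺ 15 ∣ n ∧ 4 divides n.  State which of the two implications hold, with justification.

Only the forward implication holds.

(⟹) If 120 ∣ n, write n = 120q. Since 120 = 8·15, n = 15·(8q), so 15 ∣ n; and since 120 = 30·4, n = 4·(30q), so 4 ∣ n.

(⟸) This fails: take n = 60. Both 15 ∣ 60 and 4 ∣ 60, yet 60 is not a multiple of 120 (since 60 = 0·120 + 60), so 120 ∤ 60.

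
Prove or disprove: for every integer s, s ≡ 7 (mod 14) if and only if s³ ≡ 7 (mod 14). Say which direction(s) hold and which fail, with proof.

(⟸) Suppose s³ ≡ 7 (mod 14). The only residue r in {0, …, 13} with r³ ≡ 7 (mod 14) is r = 7, so s ≡ 7 (mod 14).

(⟹) Suppose s ≡ 7 (mod 14). Write s = 14j + 7. Then (14j + 7)³ = 2744j³ + 4116j² + 2058j + 343 = 14(196j³ + 294j² + 147j + 24) + 7, so s³ ≡ 7 (mod 14).

The biconditional holds.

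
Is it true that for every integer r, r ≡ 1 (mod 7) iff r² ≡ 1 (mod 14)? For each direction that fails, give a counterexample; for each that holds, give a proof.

Forward direction. This fails: take r = 8. Then 8 ≡ 1 (mod 7), but 8² = 64 ≡ 8 (mod 14), not 1.

Converse. This fails: take r = 13. Then 13² = 169 ≡ 1 (mod 14), yet 13 ≡ 6 (mod 7), not 1.

(⇒) fails and (⇐) fails.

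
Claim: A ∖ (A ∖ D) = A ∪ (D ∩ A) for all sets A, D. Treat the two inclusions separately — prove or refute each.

(⊇) This inclusion fails. Take A = {1}, D = ∅; then 1 ∈ A ∪ (D ∩ A) but 1 ∉ A ∖ (A ∖ D).

(⊆) Let x ∈ A ∖ (A ∖ D). Then x ∈ A ∩ D, from which x ∈ A ∪ (D ∩ A).

Only the forward inclusion holds.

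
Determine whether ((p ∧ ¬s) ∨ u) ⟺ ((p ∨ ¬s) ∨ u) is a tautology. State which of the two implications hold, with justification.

The forward direction holds; the converse fails.

(⟹) Assume the antecedent. If p is true, (p ∨ ¬s) ∨ u reduces to true regardless of the other variables. If p is false, the antecedent forces (p = F, u = T, s = F) or (p = F, u = T, s = T), and (p ∨ ¬s) ∨ u holds there. Either way (p ∨ ¬s) ∨ u holds.

(⟸) This fails. Under p = F, u = F, s = F, the left side is false but the right side is true.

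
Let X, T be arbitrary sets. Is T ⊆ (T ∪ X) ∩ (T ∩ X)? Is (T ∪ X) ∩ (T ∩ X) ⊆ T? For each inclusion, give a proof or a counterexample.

(⊆) fails; (⊇) holds.

Reverse inclusion. Let x ∈ (T ∪ X) ∩ (T ∩ X). Then x ∈ X ∩ T, from which x ∈ T.

Forward inclusion. This inclusion fails. Take X = ∅, T = {1}; then 1 ∈ T but 1 ∉ (T ∪ X) ∩ (T ∩ X).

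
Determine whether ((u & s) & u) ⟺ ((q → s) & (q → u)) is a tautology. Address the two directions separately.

Only the forward direction holds.

(←) This fails. Under q = F, u = F, s = F, the left side is false but the right side is true.

(→) Assume the antecedent. If q is true, the antecedent forces (q = T, u = T, s = T), and (q → s) & (q → u) holds there. If q is false, (q → s) & (q → u) reduces to true regardless of the other variables. Either way (q → s) & (q → u) holds.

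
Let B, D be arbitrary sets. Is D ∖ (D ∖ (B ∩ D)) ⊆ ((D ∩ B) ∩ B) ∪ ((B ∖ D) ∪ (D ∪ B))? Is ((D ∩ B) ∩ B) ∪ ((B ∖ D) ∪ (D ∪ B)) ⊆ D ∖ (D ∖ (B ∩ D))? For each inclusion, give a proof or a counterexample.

Only the forward inclusion holds.

Forward inclusion. Let x ∈ D ∖ (D ∖ (B ∩ D)). Then x ∈ B ∩ D, from which x ∈ ((D ∩ B) ∩ B) ∪ ((B ∖ D) ∪ (D ∪ B)).

Reverse inclusion. This inclusion fails. Take B = {1}, D = ∅; then 1 ∈ ((D ∩ B) ∩ B) ∪ ((B ∖ D) ∪ (D ∪ B)) but 1 ∉ D ∖ (D ∖ (B ∩ D)).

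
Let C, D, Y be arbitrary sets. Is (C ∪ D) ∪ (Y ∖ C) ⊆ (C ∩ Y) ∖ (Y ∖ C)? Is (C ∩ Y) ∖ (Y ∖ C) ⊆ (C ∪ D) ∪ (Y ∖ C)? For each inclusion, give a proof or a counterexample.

Only the reverse inclusion holds.

(⟹) This inclusion fails. Take C = {1}, D = ∅, Y = ∅; then 1 ∈ (C ∪ D) ∪ (Y ∖ C) but 1 ∉ (C ∩ Y) ∖ (Y ∖ C).

(⟸) Let x ∈ (C ∩ Y) ∖ (Y ∖ C). Then either x ∈ C ∩ Y and x ∉ D; or x ∈ C ∩ D ∩ Y. In each case x ∈ (C ∪ D) ∪ (Y ∖ C), so (C ∩ Y) ∖ (Y ∖ C) ⊆ (C ∪ D) ∪ (Y ∖ C).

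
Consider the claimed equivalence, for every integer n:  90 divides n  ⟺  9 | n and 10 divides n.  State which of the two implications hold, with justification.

(→) If 90 ∣ n, write n = 90q. Since 90 = 10·9, n = 9·(10q), so 9 ∣ n; and since 90 = 9·10, n = 10·(9q), so 10 ∣ n.

(←) Suppose 9 ∣ n and 10 ∣ n. Any common multiple of 9 and 10 is a multiple of their lcm; here gcd(9, 10) = 1, so lcm(9, 10) = 9·10 = 90, so 90 ∣ n.

The biconditional holds.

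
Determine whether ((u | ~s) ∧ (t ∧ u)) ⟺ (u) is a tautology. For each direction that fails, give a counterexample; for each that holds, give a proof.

Forward direction. Assume the antecedent. If t is true, the antecedent forces (t = T, s = F, u = T) or (t = T, s = T, u = T), and u holds there. If t is false, the antecedent cannot hold. Either way u holds.

Converse. This fails. Under t = F, s = F, u = T, the left side is false but the right side is true.

(⇒) holds; (⇐) fails.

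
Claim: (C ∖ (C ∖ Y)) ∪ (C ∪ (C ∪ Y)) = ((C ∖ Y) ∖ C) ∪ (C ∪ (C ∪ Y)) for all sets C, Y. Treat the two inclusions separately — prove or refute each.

Reverse inclusion. Let x ∈ ((C ∖ Y) ∖ C) ∪ (C ∪ (C ∪ Y)). Then either x ∈ C and x ∉ Y; or x ∈ Y and x ∉ C; or x ∈ C ∩ Y. In each case x ∈ (C ∖ (C ∖ Y)) ∪ (C ∪ (C ∪ Y)), so ((C ∖ Y) ∖ C) ∪ (C ∪ (C ∪ Y)) ⊆ (C ∖ (C ∖ Y)) ∪ (C ∪ (C ∪ Y)).

Forward inclusion. Let x ∈ (C ∖ (C ∖ Y)) ∪ (C ∪ (C ∪ Y)). Then either x ∈ C and x ∉ Y; or x ∈ Y and x ∉ C; or x ∈ C ∩ Y. In each case x ∈ ((C ∖ Y) ∖ C) ∪ (C ∪ (C ∪ Y)), so (C ∖ (C ∖ Y)) ∪ (C ∪ (C ∪ Y)) ⊆ ((C ∖ Y) ∖ C) ∪ (C ∪ (C ∪ Y)).

Both inclusions hold; the sets are equal.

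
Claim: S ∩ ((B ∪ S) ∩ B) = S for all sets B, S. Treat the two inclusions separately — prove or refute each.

(⊆) holds; (⊇) fails.

Forward inclusion. Let x ∈ S ∩ ((B ∪ S) ∩ B). Then x ∈ B ∩ S, from which x ∈ S.

Reverse inclusion. This inclusion fails. Take B = ∅, S = {1}; then 1 ∈ S but 1 ∉ S ∩ ((B ∪ S) ∩ B).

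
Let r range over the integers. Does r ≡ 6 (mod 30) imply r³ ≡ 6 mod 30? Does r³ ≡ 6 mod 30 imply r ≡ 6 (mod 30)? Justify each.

Both directions hold; the statement is true.

(⇒) Suppose r ≡ 6 (mod 30). Write r = 30j + 6. Then (30j + 6)³ = 27000j³ + 16200j² + 3240j + 216 = 30(900j³ + 540j² + 108j + 7) + 6, so r³ ≡ 6 (mod 30).

(⇐) Conversely, suppose r³ ≡ 6 (mod 30). The only residue r in {0, …, 29} with r³ ≡ 6 (mod 30) is r = 6, so r ≡ 6 (mod 30).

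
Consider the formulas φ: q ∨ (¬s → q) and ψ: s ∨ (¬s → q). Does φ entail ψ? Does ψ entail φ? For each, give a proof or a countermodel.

Both directions hold; the statement is true.

[⇒] Assume the antecedent. If s is true, s ∨ (¬s → q) reduces to true regardless of the other variables. If s is false, the antecedent forces (s = F, q = T), and s ∨ (¬s → q) holds there. Either way s ∨ (¬s → q) holds.

[⇐] Assume the antecedent. If s is true, q ∨ (¬s → q) reduces to true regardless of the other variables. If s is false, the antecedent forces (s = F, q = T), and q ∨ (¬s → q) holds there. Either way q ∨ (¬s → q) holds.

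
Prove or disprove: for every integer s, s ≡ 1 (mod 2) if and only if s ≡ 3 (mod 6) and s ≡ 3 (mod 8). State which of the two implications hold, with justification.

The forward direction fails; the converse holds.

(⟹) This fails: s = 1 gives 1 ≡ 1 (mod 2) but 1 ≡ 1 (mod 6), so the conjunction on the right does not hold.

(⟸) Conversely, if s ≡ 3 (mod 6) and s ≡ 3 (mod 8), then by the Chinese remainder theorem s ≡ 3 (mod 24). Since 3 ≡ 1 (mod 2) and 2 ∣ 24, we get s ≡ 1 (mod 2).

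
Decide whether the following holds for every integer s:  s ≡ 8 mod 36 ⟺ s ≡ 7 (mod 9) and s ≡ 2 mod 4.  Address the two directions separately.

Neither direction holds.

(→) This fails: s = 8 gives 8 ≡ 8 (mod 36) but 8 ≡ 8 (mod 9), so the conjunction on the right does not hold.

(←) This fails: s = 34 satisfies both congruences on the right (34 ≡ 7 mod 9 and 34 ≡ 2 mod 4) yet 34 ≡ 34 (mod 36), not 8.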